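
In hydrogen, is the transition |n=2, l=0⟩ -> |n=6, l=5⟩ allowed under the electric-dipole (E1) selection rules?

Initial l = 0, final l = 5, so Δl = +5. E1 requires Δl = ±1: fails.
The transition is electric-dipole forbidden.

forbidden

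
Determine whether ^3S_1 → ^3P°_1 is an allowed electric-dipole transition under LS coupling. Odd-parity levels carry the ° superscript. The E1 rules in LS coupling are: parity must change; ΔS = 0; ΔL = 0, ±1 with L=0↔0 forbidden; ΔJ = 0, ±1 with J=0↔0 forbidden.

Reading off the term symbols: S 1→1, L 0→1, J 1→1, parity even→odd.
Parity must change: even → odd — ok.
ΔS = 0: S: 1 → 1 — ok.
ΔL = 0, ±1 (not L=0↔0): L: 0 → 1, ΔL = +1 — ok.
ΔJ = 0, ±1 (not J=0↔0): J: 1 → 1, ΔJ = +0 — ok.
All four E1 rules are satisfied.

allowed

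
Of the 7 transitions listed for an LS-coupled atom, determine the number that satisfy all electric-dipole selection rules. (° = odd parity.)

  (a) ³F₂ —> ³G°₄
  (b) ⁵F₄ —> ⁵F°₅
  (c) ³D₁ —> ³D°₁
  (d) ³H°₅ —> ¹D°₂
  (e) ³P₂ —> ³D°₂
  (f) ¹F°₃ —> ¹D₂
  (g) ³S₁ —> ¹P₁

4

(a) forbidden (ΔJ fails)
(b) allowed
(c) allowed
(d) forbidden (parity, ΔS, ΔL, ΔJ fail)
(e) allowed
(f) allowed
(g) forbidden (parity, ΔS fail)
Total allowed: 4 of 7.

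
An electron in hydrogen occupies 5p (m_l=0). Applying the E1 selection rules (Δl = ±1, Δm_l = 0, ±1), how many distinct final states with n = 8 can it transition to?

4

E1 requires Δl = ±1, so l_f ∈ {0, 2}; with 0 ≤ l_f ≤ n_f−1 = 7, the allowed l_f values are {0, 2}.
For l_f = 0: m_f ∈ {m_i−1, m_i, m_i+1} ∩ [−0, 0] = {0} → 1 state.
For l_f = 2: m_f ∈ {m_i−1, m_i, m_i+1} ∩ [−2, 2] = {-1, 0, 1} → 3 states.
Total: 4.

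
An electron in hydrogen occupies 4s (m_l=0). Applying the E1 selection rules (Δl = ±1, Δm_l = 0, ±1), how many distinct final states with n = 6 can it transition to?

E1 requires Δl = ±1, so l_f ∈ {-1, 1}; with 0 ≤ l_f ≤ n_f−1 = 5, the allowed l_f values are {1}.
For l_f = 1: m_f ∈ {m_i−1, m_i, m_i+1} ∩ [−1, 1] = {-1, 0, 1} → 3 states.
Total: 3.

3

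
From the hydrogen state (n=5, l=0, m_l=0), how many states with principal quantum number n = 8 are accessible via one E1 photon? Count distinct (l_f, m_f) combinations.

E1 requires Δl = ±1, so l_f ∈ {-1, 1}; with 0 ≤ l_f ≤ n_f−1 = 7, the allowed l_f values are {1}.
For l_f = 1: m_f ∈ {m_i−1, m_i, m_i+1} ∩ [−1, 1] = {-1, 0, 1} → 3 states.
Total: 3.

3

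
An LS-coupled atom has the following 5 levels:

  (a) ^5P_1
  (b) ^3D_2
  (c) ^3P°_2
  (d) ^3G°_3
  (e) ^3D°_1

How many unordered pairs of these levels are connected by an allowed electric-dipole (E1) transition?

(a)–(b): forbidden (parity, ΔS).
(a)–(c): forbidden (ΔS).
(a)–(d): forbidden (ΔS, ΔL, ΔJ).
(a)–(e): forbidden (ΔS).
(b)–(c): allowed.
(b)–(d): forbidden (ΔL).
(b)–(e): allowed.
(c)–(d): forbidden (parity, ΔL).
(c)–(e): forbidden (parity).
(d)–(e): forbidden (parity, ΔL, ΔJ).
Allowed pairs: 2 of 10.

2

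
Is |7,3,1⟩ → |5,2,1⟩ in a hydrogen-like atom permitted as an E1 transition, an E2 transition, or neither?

E1

Δl = 2 − 3 = -1; l_i + l_f = 5.
Δm_l = +0.
E1 (Δl = ±1, |Δm_l| ≤ 1): satisfied.
E2 (Δl = 0,±2, l_i+l_f ≥ 2, |Δm_l| ≤ 2): not satisfied.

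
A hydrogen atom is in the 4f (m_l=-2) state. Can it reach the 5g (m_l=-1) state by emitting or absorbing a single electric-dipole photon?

allowed

l: 3 → 4 (Δl = +1). Δl = ±1 ok.
m_l: -2 → -1 (Δm_l = +1). |Δm_l| ≤ 1 ok.
All E1 selection rules are satisfied.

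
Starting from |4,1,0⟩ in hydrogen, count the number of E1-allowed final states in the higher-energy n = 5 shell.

4

E1 requires Δl = ±1, so l_f ∈ {0, 2}; with 0 ≤ l_f ≤ n_f−1 = 4, the allowed l_f values are {0, 2}.
For l_f = 0: m_f ∈ {m_i−1, m_i, m_i+1} ∩ [−0, 0] = {0} → 1 state.
For l_f = 2: m_f ∈ {m_i−1, m_i, m_i+1} ∩ [−2, 2] = {-1, 0, 1} → 3 states.
Total: 4.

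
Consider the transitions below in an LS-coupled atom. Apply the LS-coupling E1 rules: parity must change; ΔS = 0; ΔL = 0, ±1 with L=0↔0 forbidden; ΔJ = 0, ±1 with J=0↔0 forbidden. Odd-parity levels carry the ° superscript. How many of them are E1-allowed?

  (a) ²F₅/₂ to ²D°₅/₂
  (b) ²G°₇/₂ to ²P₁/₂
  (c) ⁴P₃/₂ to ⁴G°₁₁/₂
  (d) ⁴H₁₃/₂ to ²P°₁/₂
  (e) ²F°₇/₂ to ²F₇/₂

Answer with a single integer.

2

(a) allowed
(b) forbidden (ΔL, ΔJ fail)
(c) forbidden (ΔL, ΔJ fail)
(d) forbidden (ΔS, ΔL, ΔJ fail)
(e) allowed
Total allowed: 2 of 5.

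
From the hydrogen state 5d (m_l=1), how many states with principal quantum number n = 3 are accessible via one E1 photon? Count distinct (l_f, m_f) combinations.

2

E1 requires Δl = ±1, so l_f ∈ {1, 3}; with 0 ≤ l_f ≤ n_f−1 = 2, the allowed l_f values are {1}.
For l_f = 1: m_f ∈ {m_i−1, m_i, m_i+1} ∩ [−1, 1] = {0, 1} → 2 states.
Total: 2.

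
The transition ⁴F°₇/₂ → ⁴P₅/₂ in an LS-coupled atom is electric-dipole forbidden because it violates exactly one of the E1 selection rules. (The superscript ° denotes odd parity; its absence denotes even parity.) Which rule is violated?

Reading off the term symbols: S 3/2→3/2, L 3→1, J 7/2→5/2, parity odd→even.
Parity must change: odd → even — ✓.
ΔS = 0: S: 3/2 → 3/2 — ✓.
ΔL = 0, ±1 (not L=0↔0): L: 3 → 1, ΔL = -2 — ✗.
ΔJ = 0, ±1 (not J=0↔0): J: 7/2 → 5/2, ΔJ = -1 — ✓.

the ΔL = 0, ±1 rule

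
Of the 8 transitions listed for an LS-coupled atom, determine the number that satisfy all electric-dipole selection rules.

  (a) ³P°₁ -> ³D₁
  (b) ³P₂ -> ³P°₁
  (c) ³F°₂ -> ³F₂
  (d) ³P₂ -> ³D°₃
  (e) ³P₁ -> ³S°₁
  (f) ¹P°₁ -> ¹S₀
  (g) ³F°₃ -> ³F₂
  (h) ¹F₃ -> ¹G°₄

8

(a) allowed
(b) allowed
(c) allowed
(d) allowed
(e) allowed
(f) allowed
(g) allowed
(h) allowed
Total allowed: 8 of 8.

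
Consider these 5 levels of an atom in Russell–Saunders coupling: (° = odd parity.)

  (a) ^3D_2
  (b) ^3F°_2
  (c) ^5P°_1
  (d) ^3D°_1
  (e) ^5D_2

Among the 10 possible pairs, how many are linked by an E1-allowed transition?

3

(a)–(b): allowed.
(a)–(c): forbidden (ΔS).
(a)–(d): allowed.
(a)–(e): forbidden (parity, ΔS).
(b)–(c): forbidden (parity, ΔS, ΔL).
(b)–(d): forbidden (parity).
(b)–(e): forbidden (ΔS).
(c)–(d): forbidden (parity, ΔS).
(c)–(e): allowed.
(d)–(e): forbidden (ΔS).
Allowed pairs: 3 of 10.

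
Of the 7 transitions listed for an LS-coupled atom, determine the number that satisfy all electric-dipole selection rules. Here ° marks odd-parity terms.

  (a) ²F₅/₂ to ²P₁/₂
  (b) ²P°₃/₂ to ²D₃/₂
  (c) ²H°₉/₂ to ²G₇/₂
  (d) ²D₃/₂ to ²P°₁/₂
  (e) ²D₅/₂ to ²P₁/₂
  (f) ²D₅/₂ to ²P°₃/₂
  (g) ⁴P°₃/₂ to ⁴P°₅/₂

4

(a) forbidden (parity, ΔL, ΔJ fail)
(b) allowed
(c) allowed
(d) allowed
(e) forbidden (parity, ΔJ fail)
(f) allowed
(g) forbidden (parity fails)
Total allowed: 4 of 7.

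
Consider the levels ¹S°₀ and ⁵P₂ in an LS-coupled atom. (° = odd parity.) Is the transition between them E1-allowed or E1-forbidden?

Initial level: S=0, L=0, J=0, parity odd. Final level: S=2, L=1, J=2, parity even.
Parity must change: odd → even — passes.
ΔS = 0: S: 0 → 2 — fails.
ΔL = 0, ±1 (not L=0↔0): L: 0 → 1, ΔL = +1 — passes.
ΔJ = 0, ±1 (not J=0↔0): J: 0 → 2, ΔJ = +2 — fails.
Rule(s) violated: ΔS, ΔJ.

forbidden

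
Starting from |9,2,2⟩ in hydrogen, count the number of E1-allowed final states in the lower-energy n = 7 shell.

4

E1 requires Δl = ±1, so l_f ∈ {1, 3}; with 0 ≤ l_f ≤ n_f−1 = 6, the allowed l_f values are {1, 3}.
For l_f = 1: m_f ∈ {m_i−1, m_i, m_i+1} ∩ [−1, 1] = {1} → 1 state.
For l_f = 3: m_f ∈ {m_i−1, m_i, m_i+1} ∩ [−3, 3] = {1, 2, 3} → 3 states.
Total: 4.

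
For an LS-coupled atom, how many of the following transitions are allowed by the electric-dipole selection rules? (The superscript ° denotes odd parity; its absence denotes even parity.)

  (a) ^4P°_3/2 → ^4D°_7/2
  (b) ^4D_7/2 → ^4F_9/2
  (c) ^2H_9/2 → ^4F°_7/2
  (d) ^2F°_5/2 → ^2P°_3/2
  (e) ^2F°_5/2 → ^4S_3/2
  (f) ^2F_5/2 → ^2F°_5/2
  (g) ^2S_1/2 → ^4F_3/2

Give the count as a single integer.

1

(a) forbidden (parity, ΔJ fail)
(b) forbidden (parity fails)
(c) forbidden (ΔS, ΔL fail)
(d) forbidden (parity, ΔL fail)
(e) forbidden (ΔS, ΔL fail)
(f) allowed
(g) forbidden (parity, ΔS, ΔL fail)
Total allowed: 1 of 7.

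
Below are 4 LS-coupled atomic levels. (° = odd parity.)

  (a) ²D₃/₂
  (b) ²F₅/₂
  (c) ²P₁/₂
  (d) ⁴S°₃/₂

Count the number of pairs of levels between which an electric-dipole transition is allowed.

(a)–(b): forbidden (parity).
(a)–(c): forbidden (parity).
(a)–(d): forbidden (ΔS, ΔL).
(b)–(c): forbidden (parity, ΔL, ΔJ).
(b)–(d): forbidden (ΔS, ΔL).
(c)–(d): forbidden (ΔS).
Allowed pairs: 0 of 6.

0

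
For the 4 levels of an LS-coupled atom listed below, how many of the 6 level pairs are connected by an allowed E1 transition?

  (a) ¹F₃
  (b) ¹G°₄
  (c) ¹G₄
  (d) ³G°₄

2

(a)–(b): allowed.
(a)–(c): forbidden (parity).
(a)–(d): forbidden (ΔS).
(b)–(c): allowed.
(b)–(d): forbidden (parity, ΔS).
(c)–(d): forbidden (ΔS).
Allowed pairs: 2 of 6.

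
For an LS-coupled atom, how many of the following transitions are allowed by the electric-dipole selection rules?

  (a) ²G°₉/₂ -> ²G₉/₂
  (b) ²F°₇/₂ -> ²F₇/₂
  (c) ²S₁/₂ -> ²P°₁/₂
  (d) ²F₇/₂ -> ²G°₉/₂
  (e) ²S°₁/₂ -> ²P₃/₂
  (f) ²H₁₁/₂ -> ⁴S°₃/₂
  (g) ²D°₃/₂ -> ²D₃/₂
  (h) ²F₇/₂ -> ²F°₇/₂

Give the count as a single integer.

(a) allowed
(b) allowed
(c) allowed
(d) allowed
(e) allowed
(f) forbidden (ΔS, ΔL, ΔJ fail)
(g) allowed
(h) allowed
Total allowed: 7 of 8.

7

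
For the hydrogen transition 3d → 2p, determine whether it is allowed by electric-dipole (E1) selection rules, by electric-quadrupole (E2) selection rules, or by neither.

E1

Δl = 1 − 2 = -1; l_i + l_f = 3.
E1 (Δl = ±1): satisfied.
E2 (Δl = 0,±2, l_i+l_f ≥ 2): not satisfied.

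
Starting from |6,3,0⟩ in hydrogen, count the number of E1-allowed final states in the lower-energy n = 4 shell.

3

E1 requires Δl = ±1, so l_f ∈ {2, 4}; with 0 ≤ l_f ≤ n_f−1 = 3, the allowed l_f values are {2}.
For l_f = 2: m_f ∈ {m_i−1, m_i, m_i+1} ∩ [−2, 2] = {-1, 0, 1} → 3 states.
Total: 3.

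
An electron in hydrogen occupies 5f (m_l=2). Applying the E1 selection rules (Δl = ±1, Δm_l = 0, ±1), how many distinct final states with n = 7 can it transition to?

5

E1 requires Δl = ±1, so l_f ∈ {2, 4}; with 0 ≤ l_f ≤ n_f−1 = 6, the allowed l_f values are {2, 4}.
For l_f = 2: m_f ∈ {m_i−1, m_i, m_i+1} ∩ [−2, 2] = {1, 2} → 2 states.
For l_f = 4: m_f ∈ {m_i−1, m_i, m_i+1} ∩ [−4, 4] = {1, 2, 3} → 3 states.
Total: 5.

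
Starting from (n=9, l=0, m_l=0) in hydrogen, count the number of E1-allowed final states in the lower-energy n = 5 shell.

E1 requires Δl = ±1, so l_f ∈ {-1, 1}; with 0 ≤ l_f ≤ n_f−1 = 4, the allowed l_f values are {1}.
For l_f = 1: m_f ∈ {m_i−1, m_i, m_i+1} ∩ [−1, 1] = {-1, 0, 1} → 3 states.
Total: 3.

3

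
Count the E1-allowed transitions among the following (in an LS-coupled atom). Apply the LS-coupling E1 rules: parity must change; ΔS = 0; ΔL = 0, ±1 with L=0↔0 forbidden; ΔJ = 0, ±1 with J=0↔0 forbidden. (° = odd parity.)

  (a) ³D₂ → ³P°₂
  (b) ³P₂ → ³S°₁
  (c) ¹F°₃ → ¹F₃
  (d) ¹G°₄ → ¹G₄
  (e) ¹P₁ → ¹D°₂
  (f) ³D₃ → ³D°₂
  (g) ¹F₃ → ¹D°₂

7

(a) allowed
(b) allowed
(c) allowed
(d) allowed
(e) allowed
(f) allowed
(g) allowed
Total allowed: 7 of 7.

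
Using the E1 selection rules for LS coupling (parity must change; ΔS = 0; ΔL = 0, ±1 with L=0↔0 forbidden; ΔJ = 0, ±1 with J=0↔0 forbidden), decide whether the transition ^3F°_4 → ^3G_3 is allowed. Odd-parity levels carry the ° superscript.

Reading off the term symbols: S 1→1, L 3→4, J 4→3, parity odd→even.
Parity must change: odd → even — passes.
ΔS = 0: S: 1 → 1 — passes.
ΔL = 0, ±1 (not L=0↔0): L: 3 → 4, ΔL = +1 — passes.
ΔJ = 0, ±1 (not J=0↔0): J: 4 → 3, ΔJ = -1 — passes.
All four E1 rules are satisfied.

allowed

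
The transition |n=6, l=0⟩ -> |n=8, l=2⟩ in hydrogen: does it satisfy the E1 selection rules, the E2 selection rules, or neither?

E2

Δl = 2 − 0 = +2; l_i + l_f = 2.
E1 (Δl = ±1): not satisfied.
E2 (Δl = 0,±2, l_i+l_f ≥ 2): satisfied.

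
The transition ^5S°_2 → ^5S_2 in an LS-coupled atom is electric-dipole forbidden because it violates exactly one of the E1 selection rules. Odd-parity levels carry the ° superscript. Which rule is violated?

Reading off the term symbols: S 2→2, L 0→0, J 2→2, parity odd→even.
ΔL = 0, ±1 (not L=0↔0): L: 0 → 0, ΔL = +0 — fails.
ΔJ = 0, ±1 (not J=0↔0): J: 2 → 2, ΔJ = +0 — passes.
Parity must change: odd → even — passes.
ΔS = 0: S: 2 → 2 — passes.

the L=0 ↔ L=0 exclusion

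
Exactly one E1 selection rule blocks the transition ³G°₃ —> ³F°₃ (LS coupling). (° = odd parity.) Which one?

parity

Reading off the term symbols: S 1→1, L 4→3, J 3→3, parity odd→odd.
Parity must change: odd → odd — violated.
ΔS = 0: S: 1 → 1 — satisfied.
ΔL = 0, ±1 (not L=0↔0): L: 4 → 3, ΔL = -1 — satisfied.
ΔJ = 0, ±1 (not J=0↔0): J: 3 → 3, ΔJ = +0 — satisfied.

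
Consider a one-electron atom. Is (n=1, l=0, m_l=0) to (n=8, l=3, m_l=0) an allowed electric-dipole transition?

Δl = 3 − 0 = +3; the E1 rule Δl = ±1 is fails.
Δm_l = 0 − (0) = +0. E1 requires Δm_l = 0, ±1: passes.
The transition is electric-dipole forbidden.

forbidden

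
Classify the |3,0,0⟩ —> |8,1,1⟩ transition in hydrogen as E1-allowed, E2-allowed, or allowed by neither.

Δl = 1 − 0 = +1; l_i + l_f = 1.
Δm_l = +1.
E1 (Δl = ±1, |Δm_l| ≤ 1): satisfied.
E2 (Δl = 0,±2, l_i+l_f ≥ 2, |Δm_l| ≤ 2): not satisfied.

E1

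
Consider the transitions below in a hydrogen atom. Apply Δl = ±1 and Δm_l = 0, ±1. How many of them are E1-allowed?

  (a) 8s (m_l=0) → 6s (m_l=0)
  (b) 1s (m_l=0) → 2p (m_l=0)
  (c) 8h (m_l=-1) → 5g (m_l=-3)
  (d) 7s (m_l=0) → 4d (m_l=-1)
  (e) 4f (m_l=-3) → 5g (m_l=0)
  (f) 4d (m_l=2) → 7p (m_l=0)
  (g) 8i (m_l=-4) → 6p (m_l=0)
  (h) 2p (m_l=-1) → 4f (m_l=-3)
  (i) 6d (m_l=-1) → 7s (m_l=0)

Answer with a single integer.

(a) forbidden — Δl = +0 (E1 requires Δl = ±1)
(b) allowed
(c) forbidden — Δm_l = -2 (E1 requires Δm_l = 0, ±1)
(d) forbidden — Δl = +2 (E1 requires Δl = ±1)
(e) forbidden — Δm_l = +3 (E1 requires Δm_l = 0, ±1)
(f) forbidden — Δm_l = -2 (E1 requires Δm_l = 0, ±1)
(g) forbidden — Δl = -5 (E1 requires Δl = ±1); Δm_l = +4 (E1 requires Δm_l = 0, ±1)
(h) forbidden — Δl = +2 (E1 requires Δl = ±1); Δm_l = -2 (E1 requires Δm_l = 0, ±1)
(i) forbidden — Δl = -2 (E1 requires Δl = ±1)
Total allowed: 1 of 9.

1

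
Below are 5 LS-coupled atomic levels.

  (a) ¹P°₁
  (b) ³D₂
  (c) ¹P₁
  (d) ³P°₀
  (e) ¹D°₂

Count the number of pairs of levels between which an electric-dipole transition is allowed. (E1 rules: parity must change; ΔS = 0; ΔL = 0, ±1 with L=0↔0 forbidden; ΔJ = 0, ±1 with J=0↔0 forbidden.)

(a)–(b): forbidden (ΔS).
(a)–(c): allowed.
(a)–(d): forbidden (parity, ΔS).
(a)–(e): forbidden (parity).
(b)–(c): forbidden (parity, ΔS).
(b)–(d): forbidden (ΔJ).
(b)–(e): forbidden (ΔS).
(c)–(d): forbidden (ΔS).
(c)–(e): allowed.
(d)–(e): forbidden (parity, ΔS, ΔJ).
Allowed pairs: 2 of 10.

2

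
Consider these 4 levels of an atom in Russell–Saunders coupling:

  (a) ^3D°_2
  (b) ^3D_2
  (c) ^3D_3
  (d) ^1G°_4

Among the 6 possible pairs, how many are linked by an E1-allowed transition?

(a)–(b): allowed.
(a)–(c): allowed.
(a)–(d): forbidden (parity, ΔS, ΔL, ΔJ).
(b)–(c): forbidden (parity).
(b)–(d): forbidden (ΔS, ΔL, ΔJ).
(c)–(d): forbidden (ΔS, ΔL).
Allowed pairs: 2 of 6.

2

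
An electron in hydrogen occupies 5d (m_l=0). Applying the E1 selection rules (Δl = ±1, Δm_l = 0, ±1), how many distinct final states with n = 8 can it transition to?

6

E1 requires Δl = ±1, so l_f ∈ {1, 3}; with 0 ≤ l_f ≤ n_f−1 = 7, the allowed l_f values are {1, 3}.
For l_f = 1: m_f ∈ {m_i−1, m_i, m_i+1} ∩ [−1, 1] = {-1, 0, 1} → 3 states.
For l_f = 3: m_f ∈ {m_i−1, m_i, m_i+1} ∩ [−3, 3] = {-1, 0, 1} → 3 states.
Total: 6.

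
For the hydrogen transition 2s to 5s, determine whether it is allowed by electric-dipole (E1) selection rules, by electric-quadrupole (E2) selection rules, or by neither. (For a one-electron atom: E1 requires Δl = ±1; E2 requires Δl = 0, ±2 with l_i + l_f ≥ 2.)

Δl = 0 − 0 = +0; l_i + l_f = 0.
E1 (Δl = ±1): not satisfied.
E2 (Δl = 0,±2, l_i+l_f ≥ 2): not satisfied.

neither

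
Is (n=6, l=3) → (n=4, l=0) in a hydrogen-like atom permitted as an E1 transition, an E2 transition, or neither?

neither

Δl = 0 − 3 = -3; l_i + l_f = 3.
E1 (Δl = ±1): not satisfied.
E2 (Δl = 0,±2, l_i+l_f ≥ 2): not satisfied.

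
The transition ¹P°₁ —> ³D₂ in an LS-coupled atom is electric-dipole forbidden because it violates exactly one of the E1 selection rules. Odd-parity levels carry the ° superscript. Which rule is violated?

the ΔS = 0 rule

Parity must change: odd → even — satisfied.
ΔS = 0: S: 0 → 1 — violated.
ΔL = 0, ±1 (not L=0↔0): L: 1 → 2, ΔL = +1 — satisfied.
ΔJ = 0, ±1 (not J=0↔0): J: 1 → 2, ΔJ = +1 — satisfied.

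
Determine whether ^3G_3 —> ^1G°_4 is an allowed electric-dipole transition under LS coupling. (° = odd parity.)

forbidden

Parity must change: even → odd — ✓.
ΔS = 0: S: 1 → 0 — ✗.
ΔL = 0, ±1 (not L=0↔0): L: 4 → 4, ΔL = +0 — ✓.
ΔJ = 0, ±1 (not J=0↔0): J: 3 → 4, ΔJ = +1 — ✓.
Rule(s) violated: ΔS.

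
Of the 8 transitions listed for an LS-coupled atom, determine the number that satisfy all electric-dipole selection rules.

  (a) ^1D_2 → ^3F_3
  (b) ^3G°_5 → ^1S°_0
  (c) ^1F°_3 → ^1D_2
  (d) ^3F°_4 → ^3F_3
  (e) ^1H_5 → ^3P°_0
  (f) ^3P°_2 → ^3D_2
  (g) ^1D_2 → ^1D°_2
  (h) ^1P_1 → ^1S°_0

(a) forbidden (parity, ΔS fail)
(b) forbidden (parity, ΔS, ΔL, ΔJ fail)
(c) allowed
(d) allowed
(e) forbidden (ΔS, ΔL, ΔJ fail)
(f) allowed
(g) allowed
(h) allowed
Total allowed: 5 of 8.

5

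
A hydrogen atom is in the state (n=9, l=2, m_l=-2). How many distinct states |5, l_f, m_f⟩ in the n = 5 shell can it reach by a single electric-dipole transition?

E1 requires Δl = ±1, so l_f ∈ {1, 3}; with 0 ≤ l_f ≤ n_f−1 = 4, the allowed l_f values are {1, 3}.
For l_f = 1: m_f ∈ {m_i−1, m_i, m_i+1} ∩ [−1, 1] = {-1} → 1 state.
For l_f = 3: m_f ∈ {m_i−1, m_i, m_i+1} ∩ [−3, 3] = {-3, -2, -1} → 3 states.
Total: 4.

4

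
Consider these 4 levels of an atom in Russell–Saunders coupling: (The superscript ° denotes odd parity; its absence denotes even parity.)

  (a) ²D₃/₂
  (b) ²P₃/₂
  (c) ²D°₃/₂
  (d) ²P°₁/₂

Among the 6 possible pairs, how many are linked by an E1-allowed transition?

4

(a)–(b): forbidden (parity).
(a)–(c): allowed.
(a)–(d): allowed.
(b)–(c): allowed.
(b)–(d): allowed.
(c)–(d): forbidden (parity).
Allowed pairs: 4 of 6.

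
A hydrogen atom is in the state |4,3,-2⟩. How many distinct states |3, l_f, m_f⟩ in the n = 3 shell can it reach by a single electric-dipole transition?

2

E1 requires Δl = ±1, so l_f ∈ {2, 4}; with 0 ≤ l_f ≤ n_f−1 = 2, the allowed l_f values are {2}.
For l_f = 2: m_f ∈ {m_i−1, m_i, m_i+1} ∩ [−2, 2] = {-2, -1} → 2 states.
Total: 2.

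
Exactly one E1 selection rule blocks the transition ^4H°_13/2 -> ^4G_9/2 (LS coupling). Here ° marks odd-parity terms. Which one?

Parity must change: odd → even — satisfied.
ΔS = 0: S: 3/2 → 3/2 — satisfied.
ΔL = 0, ±1 (not L=0↔0): L: 5 → 4, ΔL = -1 — satisfied.
ΔJ = 0, ±1 (not J=0↔0): J: 13/2 → 9/2, ΔJ = -2 — violated.

the ΔJ = 0, ±1 rule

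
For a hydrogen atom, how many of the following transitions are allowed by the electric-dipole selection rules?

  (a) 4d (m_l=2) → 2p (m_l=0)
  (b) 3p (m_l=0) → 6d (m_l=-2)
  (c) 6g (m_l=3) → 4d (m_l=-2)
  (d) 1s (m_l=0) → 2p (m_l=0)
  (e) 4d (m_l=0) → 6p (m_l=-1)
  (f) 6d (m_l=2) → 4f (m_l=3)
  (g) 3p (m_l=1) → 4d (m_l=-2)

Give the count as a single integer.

(a) forbidden — Δm_l = -2 (E1 requires Δm_l = 0, ±1)
(b) forbidden — Δm_l = -2 (E1 requires Δm_l = 0, ±1)
(c) forbidden — Δl = -2 (E1 requires Δl = ±1); Δm_l = -5 (E1 requires Δm_l = 0, ±1)
(d) allowed
(e) allowed
(f) allowed
(g) forbidden — Δm_l = -3 (E1 requires Δm_l = 0, ±1)
Total allowed: 3 of 7.

3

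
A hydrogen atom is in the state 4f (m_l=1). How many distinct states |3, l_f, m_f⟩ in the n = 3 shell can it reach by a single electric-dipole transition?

E1 requires Δl = ±1, so l_f ∈ {2, 4}; with 0 ≤ l_f ≤ n_f−1 = 2, the allowed l_f values are {2}.
For l_f = 2: m_f ∈ {m_i−1, m_i, m_i+1} ∩ [−2, 2] = {0, 1, 2} → 3 states.
Total: 3.

3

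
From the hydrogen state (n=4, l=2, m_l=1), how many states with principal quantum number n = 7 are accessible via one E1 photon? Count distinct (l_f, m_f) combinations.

5

E1 requires Δl = ±1, so l_f ∈ {1, 3}; with 0 ≤ l_f ≤ n_f−1 = 6, the allowed l_f values are {1, 3}.
For l_f = 1: m_f ∈ {m_i−1, m_i, m_i+1} ∩ [−1, 1] = {0, 1} → 2 states.
For l_f = 3: m_f ∈ {m_i−1, m_i, m_i+1} ∩ [−3, 3] = {0, 1, 2} → 3 states.
Total: 5.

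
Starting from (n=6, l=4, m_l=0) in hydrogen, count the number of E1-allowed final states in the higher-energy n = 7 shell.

E1 requires Δl = ±1, so l_f ∈ {3, 5}; with 0 ≤ l_f ≤ n_f−1 = 6, the allowed l_f values are {3, 5}.
For l_f = 3: m_f ∈ {m_i−1, m_i, m_i+1} ∩ [−3, 3] = {-1, 0, 1} → 3 states.
For l_f = 5: m_f ∈ {m_i−1, m_i, m_i+1} ∩ [−5, 5] = {-1, 0, 1} → 3 states.
Total: 6.

6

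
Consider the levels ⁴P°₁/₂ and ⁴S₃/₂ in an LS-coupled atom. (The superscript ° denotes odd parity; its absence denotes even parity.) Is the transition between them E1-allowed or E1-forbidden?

allowed

ΔS = 0: S: 3/2 → 3/2 — satisfied.
ΔJ = 0, ±1 (not J=0↔0): J: 1/2 → 3/2, ΔJ = +1 — satisfied.
ΔL = 0, ±1 (not L=0↔0): L: 1 → 0, ΔL = -1 — satisfied.
Parity must change: odd → even — satisfied.
All four E1 rules are satisfied.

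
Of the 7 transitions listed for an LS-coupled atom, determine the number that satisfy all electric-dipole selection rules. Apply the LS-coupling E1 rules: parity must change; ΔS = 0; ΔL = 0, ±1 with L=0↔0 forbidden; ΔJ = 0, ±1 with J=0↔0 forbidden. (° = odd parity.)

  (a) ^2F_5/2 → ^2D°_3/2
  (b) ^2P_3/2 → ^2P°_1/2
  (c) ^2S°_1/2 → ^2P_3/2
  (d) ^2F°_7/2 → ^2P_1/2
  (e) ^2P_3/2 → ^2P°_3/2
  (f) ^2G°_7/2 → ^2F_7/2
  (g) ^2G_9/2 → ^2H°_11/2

(a) allowed
(b) allowed
(c) allowed
(d) forbidden (ΔL, ΔJ fail)
(e) allowed
(f) allowed
(g) allowed
Total allowed: 6 of 7.

6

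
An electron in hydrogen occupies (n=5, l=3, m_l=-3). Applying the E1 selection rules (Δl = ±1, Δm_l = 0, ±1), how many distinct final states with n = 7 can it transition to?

E1 requires Δl = ±1, so l_f ∈ {2, 4}; with 0 ≤ l_f ≤ n_f−1 = 6, the allowed l_f values are {2, 4}.
For l_f = 2: m_f ∈ {m_i−1, m_i, m_i+1} ∩ [−2, 2] = {-2} → 1 state.
For l_f = 4: m_f ∈ {m_i−1, m_i, m_i+1} ∩ [−4, 4] = {-4, -3, -2} → 3 states.
Total: 4.

4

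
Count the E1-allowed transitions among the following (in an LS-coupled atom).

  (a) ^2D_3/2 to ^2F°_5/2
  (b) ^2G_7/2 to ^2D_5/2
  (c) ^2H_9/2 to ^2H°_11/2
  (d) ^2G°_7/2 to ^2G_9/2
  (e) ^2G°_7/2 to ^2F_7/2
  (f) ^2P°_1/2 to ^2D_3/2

5

(a) allowed
(b) forbidden (parity, ΔL fail)
(c) allowed
(d) allowed
(e) allowed
(f) allowed
Total allowed: 5 of 6.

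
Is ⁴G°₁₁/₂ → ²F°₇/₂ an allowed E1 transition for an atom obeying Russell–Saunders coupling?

Initial level: S=3/2, L=4, J=11/2, parity odd. Final level: S=1/2, L=3, J=7/2, parity odd.
Parity must change: odd → odd — ✗.
ΔS = 0: S: 3/2 → 1/2 — ✗.
ΔL = 0, ±1 (not L=0↔0): L: 4 → 3, ΔL = -1 — ✓.
ΔJ = 0, ±1 (not J=0↔0): J: 11/2 → 7/2, ΔJ = -2 — ✗.
Rule(s) violated: parity, ΔS, ΔJ.

forbidden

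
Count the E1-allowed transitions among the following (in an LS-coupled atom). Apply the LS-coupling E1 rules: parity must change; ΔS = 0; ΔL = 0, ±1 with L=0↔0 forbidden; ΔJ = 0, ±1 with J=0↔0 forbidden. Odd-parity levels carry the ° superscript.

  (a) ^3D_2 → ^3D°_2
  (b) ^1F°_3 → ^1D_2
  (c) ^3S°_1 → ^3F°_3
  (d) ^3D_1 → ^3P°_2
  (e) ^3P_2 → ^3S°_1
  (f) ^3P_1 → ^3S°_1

5

(a) allowed
(b) allowed
(c) forbidden (parity, ΔL, ΔJ fail)
(d) allowed
(e) allowed
(f) allowed
Total allowed: 5 of 6.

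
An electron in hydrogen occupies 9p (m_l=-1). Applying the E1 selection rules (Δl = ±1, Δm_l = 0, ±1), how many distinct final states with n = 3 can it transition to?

4

E1 requires Δl = ±1, so l_f ∈ {0, 2}; with 0 ≤ l_f ≤ n_f−1 = 2, the allowed l_f values are {0, 2}.
For l_f = 0: m_f ∈ {m_i−1, m_i, m_i+1} ∩ [−0, 0] = {0} → 1 state.
For l_f = 2: m_f ∈ {m_i−1, m_i, m_i+1} ∩ [−2, 2] = {-2, -1, 0} → 3 states.
Total: 4.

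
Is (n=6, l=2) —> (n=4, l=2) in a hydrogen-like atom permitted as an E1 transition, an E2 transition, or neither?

Δl = 2 − 2 = +0; l_i + l_f = 4.
E1 (Δl = ±1): not satisfied.
E2 (Δl = 0,±2, l_i+l_f ≥ 2): satisfied.

E2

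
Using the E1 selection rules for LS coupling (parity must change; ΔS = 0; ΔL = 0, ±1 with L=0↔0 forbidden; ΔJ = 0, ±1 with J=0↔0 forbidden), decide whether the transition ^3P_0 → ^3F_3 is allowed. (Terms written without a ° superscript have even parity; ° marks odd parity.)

Initial level: S=1, L=1, J=0, parity even. Final level: S=1, L=3, J=3, parity even.
ΔL = 0, ±1 (not L=0↔0): L: 1 → 3, ΔL = +2 — fails.
ΔS = 0: S: 1 → 1 — passes.
ΔJ = 0, ±1 (not J=0↔0): J: 0 → 3, ΔJ = +3 — fails.
Parity must change: even → even — fails.
Rule(s) violated: parity, ΔL, ΔJ.

forbidden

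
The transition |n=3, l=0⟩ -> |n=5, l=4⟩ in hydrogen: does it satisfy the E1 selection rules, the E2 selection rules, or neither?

neither

Δl = 4 − 0 = +4; l_i + l_f = 4.
E1 (Δl = ±1): not satisfied.
E2 (Δl = 0,±2, l_i+l_f ≥ 2): not satisfied.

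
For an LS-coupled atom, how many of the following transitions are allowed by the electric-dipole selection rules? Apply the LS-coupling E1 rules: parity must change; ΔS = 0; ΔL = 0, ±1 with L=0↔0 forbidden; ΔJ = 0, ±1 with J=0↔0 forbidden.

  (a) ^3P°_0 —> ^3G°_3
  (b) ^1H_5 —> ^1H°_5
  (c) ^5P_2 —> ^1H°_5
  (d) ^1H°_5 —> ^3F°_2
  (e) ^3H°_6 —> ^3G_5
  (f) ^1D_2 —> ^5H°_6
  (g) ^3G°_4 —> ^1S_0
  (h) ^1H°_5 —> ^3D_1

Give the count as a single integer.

(a) forbidden (parity, ΔL, ΔJ fail)
(b) allowed
(c) forbidden (ΔS, ΔL, ΔJ fail)
(d) forbidden (parity, ΔS, ΔL, ΔJ fail)
(e) allowed
(f) forbidden (ΔS, ΔL, ΔJ fail)
(g) forbidden (ΔS, ΔL, ΔJ fail)
(h) forbidden (ΔS, ΔL, ΔJ fail)
Total allowed: 2 of 8.

2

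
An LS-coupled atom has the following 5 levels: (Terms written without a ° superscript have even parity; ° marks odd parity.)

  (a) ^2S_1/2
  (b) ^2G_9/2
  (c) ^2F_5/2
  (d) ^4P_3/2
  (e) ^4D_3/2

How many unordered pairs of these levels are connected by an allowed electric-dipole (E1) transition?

(a)–(b): forbidden (parity, ΔL, ΔJ).
(a)–(c): forbidden (parity, ΔL, ΔJ).
(a)–(d): forbidden (parity, ΔS).
(a)–(e): forbidden (parity, ΔS, ΔL).
(b)–(c): forbidden (parity, ΔJ).
(b)–(d): forbidden (parity, ΔS, ΔL, ΔJ).
(b)–(e): forbidden (parity, ΔS, ΔL, ΔJ).
(c)–(d): forbidden (parity, ΔS, ΔL).
(c)–(e): forbidden (parity, ΔS).
(d)–(e): forbidden (parity).
Allowed pairs: 0 of 10.

0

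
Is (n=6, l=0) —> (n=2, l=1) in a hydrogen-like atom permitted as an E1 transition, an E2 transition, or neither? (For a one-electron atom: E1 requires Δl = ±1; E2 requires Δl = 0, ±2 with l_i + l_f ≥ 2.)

Δl = 1 − 0 = +1; l_i + l_f = 1.
E1 (Δl = ±1): satisfied.
E2 (Δl = 0,±2, l_i+l_f ≥ 2): not satisfied.

E1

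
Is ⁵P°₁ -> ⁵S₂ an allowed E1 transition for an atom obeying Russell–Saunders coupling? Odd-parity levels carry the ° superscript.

allowed

Reading off the term symbols: S 2→2, L 1→0, J 1→2, parity odd→even.
ΔL = 0, ±1 (not L=0↔0): L: 1 → 0, ΔL = -1 — ok.
Parity must change: odd → even — ok.
ΔS = 0: S: 2 → 2 — ok.
ΔJ = 0, ±1 (not J=0↔0): J: 1 → 2, ΔJ = +1 — ok.
All four E1 rules are satisfied.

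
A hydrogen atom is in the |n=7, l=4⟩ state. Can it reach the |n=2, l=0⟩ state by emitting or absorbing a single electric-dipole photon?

l: 4 → 0 (Δl = -4). Δl = ±1 ✗.
The transition is electric-dipole forbidden.

forbidden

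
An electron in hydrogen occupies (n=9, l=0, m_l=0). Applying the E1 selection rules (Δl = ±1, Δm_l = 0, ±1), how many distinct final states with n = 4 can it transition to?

E1 requires Δl = ±1, so l_f ∈ {-1, 1}; with 0 ≤ l_f ≤ n_f−1 = 3, the allowed l_f values are {1}.
For l_f = 1: m_f ∈ {m_i−1, m_i, m_i+1} ∩ [−1, 1] = {-1, 0, 1} → 3 states.
Total: 3.

3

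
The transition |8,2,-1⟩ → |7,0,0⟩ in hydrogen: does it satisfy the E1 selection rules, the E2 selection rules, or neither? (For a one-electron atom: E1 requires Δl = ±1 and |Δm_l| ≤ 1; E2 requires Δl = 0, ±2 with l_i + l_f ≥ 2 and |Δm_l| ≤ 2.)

Δl = 0 − 2 = -2; l_i + l_f = 2.
Δm_l = +1.
E1 (Δl = ±1, |Δm_l| ≤ 1): not satisfied.
E2 (Δl = 0,±2, l_i+l_f ≥ 2, |Δm_l| ≤ 2): satisfied.

E2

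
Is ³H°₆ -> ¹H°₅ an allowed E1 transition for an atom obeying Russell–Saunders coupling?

Reading off the term symbols: S 1→0, L 5→5, J 6→5, parity odd→odd.
Parity must change: odd → odd — fails.
ΔS = 0: S: 1 → 0 — fails.
ΔL = 0, ±1 (not L=0↔0): L: 5 → 5, ΔL = +0 — passes.
ΔJ = 0, ±1 (not J=0↔0): J: 6 → 5, ΔJ = -1 — passes.
Rule(s) violated: parity, ΔS.

forbidden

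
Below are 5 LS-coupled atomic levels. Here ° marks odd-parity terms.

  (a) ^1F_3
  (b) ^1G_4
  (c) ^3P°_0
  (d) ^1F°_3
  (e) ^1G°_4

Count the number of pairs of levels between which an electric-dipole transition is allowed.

(a)–(b): forbidden (parity).
(a)–(c): forbidden (ΔS, ΔL, ΔJ).
(a)–(d): allowed.
(a)–(e): allowed.
(b)–(c): forbidden (ΔS, ΔL, ΔJ).
(b)–(d): allowed.
(b)–(e): allowed.
(c)–(d): forbidden (parity, ΔS, ΔL, ΔJ).
(c)–(e): forbidden (parity, ΔS, ΔL, ΔJ).
(d)–(e): forbidden (parity).
Allowed pairs: 4 of 10.

4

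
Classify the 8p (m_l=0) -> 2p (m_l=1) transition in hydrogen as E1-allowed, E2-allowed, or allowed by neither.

Δl = 1 − 1 = +0; l_i + l_f = 2.
Δm_l = +1.
E1 (Δl = ±1, |Δm_l| ≤ 1): not satisfied.
E2 (Δl = 0,±2, l_i+l_f ≥ 2, |Δm_l| ≤ 2): satisfied.

E2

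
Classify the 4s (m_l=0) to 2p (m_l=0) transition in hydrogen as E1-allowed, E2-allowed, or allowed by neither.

Δl = 1 − 0 = +1; l_i + l_f = 1.
Δm_l = +0.
E1 (Δl = ±1, |Δm_l| ≤ 1): satisfied.
E2 (Δl = 0,±2, l_i+l_f ≥ 2, |Δm_l| ≤ 2): not satisfied.

E1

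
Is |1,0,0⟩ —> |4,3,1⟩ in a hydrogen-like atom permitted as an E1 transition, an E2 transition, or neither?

Δl = 3 − 0 = +3; l_i + l_f = 3.
Δm_l = +1.
E1 (Δl = ±1, |Δm_l| ≤ 1): not satisfied.
E2 (Δl = 0,±2, l_i+l_f ≥ 2, |Δm_l| ≤ 2): not satisfied.

neither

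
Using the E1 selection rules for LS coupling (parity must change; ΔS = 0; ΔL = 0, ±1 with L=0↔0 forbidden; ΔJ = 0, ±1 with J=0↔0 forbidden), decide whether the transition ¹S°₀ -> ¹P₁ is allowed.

Initial level: S=0, L=0, J=0, parity odd. Final level: S=0, L=1, J=1, parity even.
Parity must change: odd → even — ✓.
ΔS = 0: S: 0 → 0 — ✓.
ΔL = 0, ±1 (not L=0↔0): L: 0 → 1, ΔL = +1 — ✓.
ΔJ = 0, ±1 (not J=0↔0): J: 0 → 1, ΔJ = +1 — ✓.
All four E1 rules are satisfied.

allowed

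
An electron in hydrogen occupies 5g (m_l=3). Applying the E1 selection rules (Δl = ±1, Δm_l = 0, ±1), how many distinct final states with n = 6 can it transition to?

E1 requires Δl = ±1, so l_f ∈ {3, 5}; with 0 ≤ l_f ≤ n_f−1 = 5, the allowed l_f values are {3, 5}.
For l_f = 3: m_f ∈ {m_i−1, m_i, m_i+1} ∩ [−3, 3] = {2, 3} → 2 states.
For l_f = 5: m_f ∈ {m_i−1, m_i, m_i+1} ∩ [−5, 5] = {2, 3, 4} → 3 states.
Total: 5.

5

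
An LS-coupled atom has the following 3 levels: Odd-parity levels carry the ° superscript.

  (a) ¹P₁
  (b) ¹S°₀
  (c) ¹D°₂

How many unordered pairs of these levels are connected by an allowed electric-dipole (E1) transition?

(a)–(b): allowed.
(a)–(c): allowed.
(b)–(c): forbidden (parity, ΔL, ΔJ).
Allowed pairs: 2 of 3.

2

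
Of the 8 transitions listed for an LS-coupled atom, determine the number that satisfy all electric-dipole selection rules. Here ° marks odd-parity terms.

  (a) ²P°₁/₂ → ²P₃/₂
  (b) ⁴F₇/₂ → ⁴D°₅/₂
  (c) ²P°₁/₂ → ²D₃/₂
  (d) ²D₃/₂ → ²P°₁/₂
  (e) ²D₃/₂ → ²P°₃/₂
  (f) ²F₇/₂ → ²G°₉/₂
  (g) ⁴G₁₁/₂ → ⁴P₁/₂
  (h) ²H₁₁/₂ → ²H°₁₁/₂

(a) allowed
(b) allowed
(c) allowed
(d) allowed
(e) allowed
(f) allowed
(g) forbidden (parity, ΔL, ΔJ fail)
(h) allowed
Total allowed: 7 of 8.

7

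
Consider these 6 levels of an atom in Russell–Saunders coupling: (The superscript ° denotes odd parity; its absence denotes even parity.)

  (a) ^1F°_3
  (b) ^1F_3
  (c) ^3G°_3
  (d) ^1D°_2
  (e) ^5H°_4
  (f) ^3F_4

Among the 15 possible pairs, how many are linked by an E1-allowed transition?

3

(a)–(b): allowed.
(a)–(c): forbidden (parity, ΔS).
(a)–(d): forbidden (parity).
(a)–(e): forbidden (parity, ΔS, ΔL).
(a)–(f): forbidden (ΔS).
(b)–(c): forbidden (ΔS).
(b)–(d): allowed.
(b)–(e): forbidden (ΔS, ΔL).
(b)–(f): forbidden (parity, ΔS).
(c)–(d): forbidden (parity, ΔS, ΔL).
(c)–(e): forbidden (parity, ΔS).
(c)–(f): allowed.
(d)–(e): forbidden (parity, ΔS, ΔL, ΔJ).
(d)–(f): forbidden (ΔS, ΔJ).
(e)–(f): forbidden (ΔS, ΔL).
Allowed pairs: 3 of 15.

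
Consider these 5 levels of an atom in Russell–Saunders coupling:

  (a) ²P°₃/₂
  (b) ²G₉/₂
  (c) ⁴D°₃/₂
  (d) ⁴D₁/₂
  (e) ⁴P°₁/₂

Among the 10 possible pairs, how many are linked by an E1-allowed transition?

2

(a)–(b): forbidden (ΔL, ΔJ).
(a)–(c): forbidden (parity, ΔS).
(a)–(d): forbidden (ΔS).
(a)–(e): forbidden (parity, ΔS).
(b)–(c): forbidden (ΔS, ΔL, ΔJ).
(b)–(d): forbidden (parity, ΔS, ΔL, ΔJ).
(b)–(e): forbidden (ΔS, ΔL, ΔJ).
(c)–(d): allowed.
(c)–(e): forbidden (parity).
(d)–(e): allowed.
Allowed pairs: 2 of 10.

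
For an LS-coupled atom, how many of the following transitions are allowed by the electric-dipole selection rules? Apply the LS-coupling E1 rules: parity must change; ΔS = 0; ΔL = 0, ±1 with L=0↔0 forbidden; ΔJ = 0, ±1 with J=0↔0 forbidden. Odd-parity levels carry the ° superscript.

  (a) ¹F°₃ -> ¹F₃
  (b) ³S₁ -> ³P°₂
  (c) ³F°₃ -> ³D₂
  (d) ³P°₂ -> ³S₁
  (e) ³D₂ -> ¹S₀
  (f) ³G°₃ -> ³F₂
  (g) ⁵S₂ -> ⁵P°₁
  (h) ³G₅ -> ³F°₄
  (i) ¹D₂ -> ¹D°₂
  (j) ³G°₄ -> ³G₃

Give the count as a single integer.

(a) allowed
(b) allowed
(c) allowed
(d) allowed
(e) forbidden (parity, ΔS, ΔL, ΔJ fail)
(f) allowed
(g) allowed
(h) allowed
(i) allowed
(j) allowed
Total allowed: 9 of 10.

9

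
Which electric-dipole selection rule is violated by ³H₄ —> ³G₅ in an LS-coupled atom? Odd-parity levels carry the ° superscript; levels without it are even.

Initial level: S=1, L=5, J=4, parity even. Final level: S=1, L=4, J=5, parity even.
Parity must change: even → even — ✗.
ΔS = 0: S: 1 → 1 — ✓.
ΔL = 0, ±1 (not L=0↔0): L: 5 → 4, ΔL = -1 — ✓.
ΔJ = 0, ±1 (not J=0↔0): J: 4 → 5, ΔJ = +1 — ✓.

parity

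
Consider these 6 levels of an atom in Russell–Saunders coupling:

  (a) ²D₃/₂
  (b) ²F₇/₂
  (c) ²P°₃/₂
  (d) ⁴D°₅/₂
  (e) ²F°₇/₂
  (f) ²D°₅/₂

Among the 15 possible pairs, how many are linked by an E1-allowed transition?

4

(a)–(b): forbidden (parity, ΔJ).
(a)–(c): allowed.
(a)–(d): forbidden (ΔS).
(a)–(e): forbidden (ΔJ).
(a)–(f): allowed.
(b)–(c): forbidden (ΔL, ΔJ).
(b)–(d): forbidden (ΔS).
(b)–(e): allowed.
(b)–(f): allowed.
(c)–(d): forbidden (parity, ΔS).
(c)–(e): forbidden (parity, ΔL, ΔJ).
(c)–(f): forbidden (parity).
(d)–(e): forbidden (parity, ΔS).
(d)–(f): forbidden (parity, ΔS).
(e)–(f): forbidden (parity).
Allowed pairs: 4 of 15.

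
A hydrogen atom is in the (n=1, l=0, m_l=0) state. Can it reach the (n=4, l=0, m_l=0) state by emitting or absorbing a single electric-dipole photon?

forbidden

l: 0 → 0 (Δl = +0). Δl = ±1 ✗.
Δm_l = 0 − (0) = +0. E1 requires Δm_l = 0, ±1: ✓.
The transition is electric-dipole forbidden.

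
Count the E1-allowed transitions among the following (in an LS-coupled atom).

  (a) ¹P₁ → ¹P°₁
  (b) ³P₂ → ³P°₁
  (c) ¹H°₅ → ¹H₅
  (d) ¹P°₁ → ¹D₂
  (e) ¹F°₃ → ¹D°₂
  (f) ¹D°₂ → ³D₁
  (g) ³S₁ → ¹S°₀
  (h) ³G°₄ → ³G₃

5

(a) allowed
(b) allowed
(c) allowed
(d) allowed
(e) forbidden (parity fails)
(f) forbidden (ΔS fails)
(g) forbidden (ΔS, ΔL fail)
(h) allowed
Total allowed: 5 of 8.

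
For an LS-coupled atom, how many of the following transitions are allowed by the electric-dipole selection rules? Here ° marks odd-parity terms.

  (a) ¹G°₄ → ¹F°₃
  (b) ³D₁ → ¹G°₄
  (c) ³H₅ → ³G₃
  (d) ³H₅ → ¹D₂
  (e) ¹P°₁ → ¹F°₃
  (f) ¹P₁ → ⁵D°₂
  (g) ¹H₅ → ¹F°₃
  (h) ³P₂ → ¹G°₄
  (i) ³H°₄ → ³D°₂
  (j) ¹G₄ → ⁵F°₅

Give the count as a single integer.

0

(a) forbidden (parity fails)
(b) forbidden (ΔS, ΔL, ΔJ fail)
(c) forbidden (parity, ΔJ fail)
(d) forbidden (parity, ΔS, ΔL, ΔJ fail)
(e) forbidden (parity, ΔL, ΔJ fail)
(f) forbidden (ΔS fails)
(g) forbidden (ΔL, ΔJ fail)
(h) forbidden (ΔS, ΔL, ΔJ fail)
(i) forbidden (parity, ΔL, ΔJ fail)
(j) forbidden (ΔS fails)
Total allowed: 0 of 10.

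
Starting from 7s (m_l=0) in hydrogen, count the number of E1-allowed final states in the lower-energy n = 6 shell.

E1 requires Δl = ±1, so l_f ∈ {-1, 1}; with 0 ≤ l_f ≤ n_f−1 = 5, the allowed l_f values are {1}.
For l_f = 1: m_f ∈ {m_i−1, m_i, m_i+1} ∩ [−1, 1] = {-1, 0, 1} → 3 states.
Total: 3.

3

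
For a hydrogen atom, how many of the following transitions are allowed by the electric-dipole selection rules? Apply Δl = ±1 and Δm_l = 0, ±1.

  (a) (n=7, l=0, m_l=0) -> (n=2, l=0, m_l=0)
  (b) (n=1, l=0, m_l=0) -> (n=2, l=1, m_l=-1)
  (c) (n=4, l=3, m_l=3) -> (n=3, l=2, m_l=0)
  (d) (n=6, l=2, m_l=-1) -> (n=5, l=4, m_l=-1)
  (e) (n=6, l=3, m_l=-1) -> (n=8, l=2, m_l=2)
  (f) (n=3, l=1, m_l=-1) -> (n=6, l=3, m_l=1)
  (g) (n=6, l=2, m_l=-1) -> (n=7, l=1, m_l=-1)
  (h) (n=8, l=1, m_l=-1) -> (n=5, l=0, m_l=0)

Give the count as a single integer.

3

(a) forbidden — Δl = +0 (E1 requires Δl = ±1)
(b) allowed
(c) forbidden — Δm_l = -3 (E1 requires Δm_l = 0, ±1)
(d) forbidden — Δl = +2 (E1 requires Δl = ±1)
(e) forbidden — Δm_l = +3 (E1 requires Δm_l = 0, ±1)
(f) forbidden — Δl = +2 (E1 requires Δl = ±1); Δm_l = +2 (E1 requires Δm_l = 0, ±1)
(g) allowed
(h) allowed
Total allowed: 3 of 8.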